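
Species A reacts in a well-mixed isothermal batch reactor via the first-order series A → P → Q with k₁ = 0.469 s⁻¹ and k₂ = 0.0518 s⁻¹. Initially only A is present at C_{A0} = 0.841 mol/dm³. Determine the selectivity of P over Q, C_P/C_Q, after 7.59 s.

2.97

For first-order series with pure A initially, C_P(t) = k₁C_{A0}/(k₂−k₁)·(e^(−k₁t) − e^(−k₂t)).
e^(−k₁t) = e^(−0.469×7.59) = e^(−3.560) = 0.02845; e^(−k₂t) = e^(−0.3932) = 0.6749.
C_P = 0.469×0.841/(0.0518−0.469) × (0.02845−0.6749) = (-0.9454)×(-0.6465) = 0.6112 mol/dm³.
C_A = C_{A0}e^(−k₁t) = 0.02392 mol/dm³, so C_Q = C_{A0}−C_A−C_P = 0.2059 mol/dm³; C_P/C_Q = 2.97.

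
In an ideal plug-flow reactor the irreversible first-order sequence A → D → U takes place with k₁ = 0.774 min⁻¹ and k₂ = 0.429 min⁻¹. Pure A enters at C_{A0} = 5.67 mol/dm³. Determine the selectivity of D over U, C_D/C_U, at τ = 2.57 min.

Solving the coupled first-order balances gives C_D(τ) = [k₁/(k₂−k₁)]·C_{A0}·(e^(−k₁τ) − e^(−k₂τ)).
e^(−k₁τ) = e^(−0.774×2.57) = e^(−1.989) = 0.1368; e^(−k₂τ) = e^(−1.103) = 0.3320.
C_D = 0.774×5.67/(0.429−0.774) × (0.1368−0.3320) = (-12.72)×(-0.1952) = 2.483 mol/dm³.
C_A = C_{A0}e^(−k₁τ) = 0.7757 mol/dm³, so C_U = C_{A0}−C_A−C_D = 2.411 mol/dm³; C_D/C_U = 1.03.

1.03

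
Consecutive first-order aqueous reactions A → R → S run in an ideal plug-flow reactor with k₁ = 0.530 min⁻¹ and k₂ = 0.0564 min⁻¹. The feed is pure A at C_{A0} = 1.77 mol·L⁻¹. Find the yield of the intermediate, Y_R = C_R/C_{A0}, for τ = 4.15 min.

0.761

Solving the coupled first-order balances gives C_R(τ) = [k₁/(k₂−k₁)]·C_{A0}·(e^(−k₁τ) − e^(−k₂τ)).
e^(−k₁τ) = e^(−0.530×4.15) = e^(−2.200) = 0.1109; e^(−k₂τ) = e^(−0.2341) = 0.7913.
C_R = 0.530×1.77/(0.0564−0.530) × (0.1109−0.7913) = (-1.981)×(-0.6805) = 1.348 mol·L⁻¹.
Y_R = C_R/C_{A0} = 1.348/1.77 = 0.761.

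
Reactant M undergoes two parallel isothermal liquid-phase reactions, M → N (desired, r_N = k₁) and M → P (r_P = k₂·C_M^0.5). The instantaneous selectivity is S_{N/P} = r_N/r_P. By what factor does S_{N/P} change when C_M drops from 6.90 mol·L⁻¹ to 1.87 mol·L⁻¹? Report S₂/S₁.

1.92

S_{N/P} = (k₁/k₂)·C_M^-0.5, so S₂/S₁ = (C_{M,2}/C_{M,1})^-0.5.
= (1.87/6.90)^(-0.5) = (0.2710)^(-0.5) = 1.92.
Selectivity toward N rises as C_M falls — low-concentration operation is favoured.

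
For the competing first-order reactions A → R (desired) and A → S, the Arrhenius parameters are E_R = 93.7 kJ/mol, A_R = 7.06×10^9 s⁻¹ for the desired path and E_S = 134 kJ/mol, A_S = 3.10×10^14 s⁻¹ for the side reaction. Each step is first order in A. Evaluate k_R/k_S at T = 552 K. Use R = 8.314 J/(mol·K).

0.148

Since both paths have the same order in A, the concentration cancels and S_{R/S} = k_R/k_S = (A_R/A_S)·exp[(E_S−E_R)/(RT)].
(E_S−E_R)/(RT) = (134−93.7)×10³/(8.314×552) = 40300/4589 = 8.781.
k_R/k_S = (7.06×10^9/3.10×10^14)·exp(8.781) = 2.277×10^-5 × 6511 = 0.148.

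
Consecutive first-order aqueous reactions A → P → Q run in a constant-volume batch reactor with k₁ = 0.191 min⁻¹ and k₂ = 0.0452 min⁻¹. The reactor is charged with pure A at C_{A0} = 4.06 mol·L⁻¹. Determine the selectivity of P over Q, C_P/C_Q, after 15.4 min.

1.61

The intermediate concentration in a first-order A→B→C sequence is C_P = k₁C_{A0}(e^(−k₁t) − e^(−k₂t))/(k₂−k₁).
e^(−k₁t) = e^(−0.191×15.4) = e^(−2.941) = 0.05279; e^(−k₂t) = e^(−0.6961) = 0.4985.
C_P = 0.191×4.06/(0.0452−0.191) × (0.05279−0.4985) = (-5.319)×(-0.4457) = 2.371 mol·L⁻¹.
C_A = C_{A0}e^(−k₁t) = 0.2143 mol·L⁻¹, so C_Q = C_{A0}−C_A−C_P = 1.475 mol·L⁻¹; C_P/C_Q = 1.61.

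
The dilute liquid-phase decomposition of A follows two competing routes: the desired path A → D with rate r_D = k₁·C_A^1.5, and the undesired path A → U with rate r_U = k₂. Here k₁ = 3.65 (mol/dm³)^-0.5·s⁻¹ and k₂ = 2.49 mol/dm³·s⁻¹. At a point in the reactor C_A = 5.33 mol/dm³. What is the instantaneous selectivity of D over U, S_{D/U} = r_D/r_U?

18.0

S_{D/U} = r_D/r_U = (k₁·C_A^1.5)/(k₂) = (k₁/k₂)·C_A^1.5.
= (3.65×5.330^1.5) / (2.49) = 44.91/2.490 = 18.0.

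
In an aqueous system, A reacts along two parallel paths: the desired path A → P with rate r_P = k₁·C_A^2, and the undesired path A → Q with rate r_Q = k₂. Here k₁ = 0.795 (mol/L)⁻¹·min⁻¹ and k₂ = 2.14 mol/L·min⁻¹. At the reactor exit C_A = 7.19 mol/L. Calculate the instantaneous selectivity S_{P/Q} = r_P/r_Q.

19.2

S_{P/Q} = r_P/r_Q = (k₁·C_A^2)/(k₂) = (k₁/k₂)·C_A^2.
= (0.795×7.190^2) / (2.14) = 41.10/2.140 = 19.2.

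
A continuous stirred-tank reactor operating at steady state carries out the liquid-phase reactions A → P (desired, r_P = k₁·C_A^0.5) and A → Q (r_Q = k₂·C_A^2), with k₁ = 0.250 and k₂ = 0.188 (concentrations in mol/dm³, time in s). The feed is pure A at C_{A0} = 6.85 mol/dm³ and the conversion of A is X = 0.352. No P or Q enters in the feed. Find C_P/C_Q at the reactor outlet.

Exit C_A = C_{A0}(1−X) = 6.85×0.648 = 4.439 mol/dm³.
Rates in a CSTR are evaluated at the outlet concentration: r_P = 0.250×4.439^0.5 = 0.5267, r_Q = 0.188×4.439^2 = 3.704.
Overall selectivity = C_P/C_Q = r_Pτ/(r_Qτ) = r_P/r_Q = 0.142.

0.142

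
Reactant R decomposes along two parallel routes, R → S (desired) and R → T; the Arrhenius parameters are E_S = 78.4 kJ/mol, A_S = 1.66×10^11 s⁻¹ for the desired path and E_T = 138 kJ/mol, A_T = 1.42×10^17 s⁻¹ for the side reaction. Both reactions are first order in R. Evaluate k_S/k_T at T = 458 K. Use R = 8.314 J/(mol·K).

7.34

With equal orders, S_{S/T} = k_S/k_T = (A_S/A_T)·exp[(E_T−E_S)/(RT)].
(E_T−E_S)/(RT) = (138−78.4)×10³/(8.314×458) = 59600/3808 = 15.65.
k_S/k_T = (1.66×10^11/1.42×10^17)·exp(15.65) = 1.169×10^-6 × 6.275×10^6 = 7.34.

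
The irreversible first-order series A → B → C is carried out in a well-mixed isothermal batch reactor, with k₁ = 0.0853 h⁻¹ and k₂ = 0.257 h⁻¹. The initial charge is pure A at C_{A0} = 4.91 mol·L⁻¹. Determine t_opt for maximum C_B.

6.42 h

Setting dC_B/dt = 0 gives t_opt = ln(k₂/k₁)/(k₂−k₁).
= ln(0.257/0.0853)/(0.257−0.0853) = ln(3.013)/0.1717 = 1.103/0.1717 = 6.42 h.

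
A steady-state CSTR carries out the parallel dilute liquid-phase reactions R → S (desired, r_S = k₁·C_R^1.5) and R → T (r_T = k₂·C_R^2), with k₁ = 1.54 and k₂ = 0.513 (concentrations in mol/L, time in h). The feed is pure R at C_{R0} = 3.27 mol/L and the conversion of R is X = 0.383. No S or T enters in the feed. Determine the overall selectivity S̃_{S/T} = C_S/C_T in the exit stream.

2.11

Exit C_R = C_{R0}(1−X) = 3.27×0.617 = 2.018 mol/L.
In a CSTR the entire volume is at exit conditions, so r_S = 1.54×2.018^1.5 = 4.413 and r_T = 0.513×2.018^2 = 2.088.
Overall selectivity = C_S/C_T = r_Sτ/(r_Tτ) = r_S/r_T = 2.11.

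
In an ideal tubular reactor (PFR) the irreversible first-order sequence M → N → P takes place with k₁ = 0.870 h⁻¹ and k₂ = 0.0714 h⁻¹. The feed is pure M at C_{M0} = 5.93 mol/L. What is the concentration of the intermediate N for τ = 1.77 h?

4.31 mol/L

The intermediate concentration in a first-order A→B→C sequence is C_N = k₁C_{M0}(e^(−k₁τ) − e^(−k₂τ))/(k₂−k₁).
e^(−k₁τ) = e^(−0.870×1.77) = e^(−1.540) = 0.2144; e^(−k₂τ) = e^(−0.1264) = 0.8813.
C_N = 0.870×5.93/(0.0714−0.870) × (0.2144−0.8813) = (-6.460)×(-0.6669) = 4.308 mol/L.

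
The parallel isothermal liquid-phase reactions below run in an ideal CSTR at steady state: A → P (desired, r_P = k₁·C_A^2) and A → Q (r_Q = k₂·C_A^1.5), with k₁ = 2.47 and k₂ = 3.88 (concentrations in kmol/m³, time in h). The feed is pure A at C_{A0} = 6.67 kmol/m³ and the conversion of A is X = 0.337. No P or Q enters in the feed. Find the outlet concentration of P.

1.29 kmol/m³

Exit C_A = C_{A0}(1−X) = 6.67×0.663 = 4.422 kmol/m³.
A CSTR operates uniformly at the exit composition, giving r_P = 48.30 and r_Q = 36.08 (each k·C_A^n at C_A = 4.422).
Fraction of consumed A going to P: r_P/(r_P+r_Q) = 0.5724.
C_P = 0.5724·C_{A0}·X = 0.5724×6.67×0.337 = 1.29 kmol/m³.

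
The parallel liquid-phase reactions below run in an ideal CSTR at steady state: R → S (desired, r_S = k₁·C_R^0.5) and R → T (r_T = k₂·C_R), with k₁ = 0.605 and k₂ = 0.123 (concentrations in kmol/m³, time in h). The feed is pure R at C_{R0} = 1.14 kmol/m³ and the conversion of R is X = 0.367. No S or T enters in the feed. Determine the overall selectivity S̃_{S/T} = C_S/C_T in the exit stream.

Exit C_R = C_{R0}(1−X) = 1.14×0.633 = 0.7216 kmol/m³.
In a CSTR the entire volume is at exit conditions, so r_S = 0.605×0.7216^0.5 = 0.5139 and r_T = 0.123×0.7216 = 0.08876.
Overall selectivity = C_S/C_T = r_Sτ/(r_Tτ) = r_S/r_T = 5.79.

5.79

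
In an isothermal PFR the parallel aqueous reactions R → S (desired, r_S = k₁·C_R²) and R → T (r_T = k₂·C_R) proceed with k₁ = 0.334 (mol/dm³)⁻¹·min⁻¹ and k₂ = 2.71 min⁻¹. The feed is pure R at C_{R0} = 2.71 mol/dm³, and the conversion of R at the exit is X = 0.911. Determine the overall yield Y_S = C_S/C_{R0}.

C_R = C_{R0}(1−X) = 0.2412 mol/dm³.
Along a PFR/batch, dC_T/dC_R = −r_T/(r_S+r_T) = −k₂/(k₂+k₁·C_R).
Integrating from C_{R0} to C_R: C_T = (2.71/0.334)·ln[(2.71+0.334·2.71)/(2.71+0.334·0.241)] = 8.114·ln(3.615/2.791) = 2.101 mol/dm³.
Then C_S = (C_{R0}−C_R) − C_T = 2.469 − 2.101 = 0.3682 mol/dm³.
Y_S = C_S/C_{R0} = 0.3682/2.71 = 0.136.

0.136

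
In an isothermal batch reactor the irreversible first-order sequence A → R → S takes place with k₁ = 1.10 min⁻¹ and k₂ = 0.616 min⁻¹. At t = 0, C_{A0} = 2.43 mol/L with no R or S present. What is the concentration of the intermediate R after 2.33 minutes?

0.889 mol/L

For first-order series with pure A initially, C_R(t) = k₁C_{A0}/(k₂−k₁)·(e^(−k₁t) − e^(−k₂t)).
e^(−k₁t) = e^(−1.10×2.33) = e^(−2.563) = 0.07707; e^(−k₂t) = e^(−1.435) = 0.2380.
C_R = 1.10×2.43/(0.616−1.10) × (0.07707−0.2380) = (-5.523)×(-0.1610) = 0.8890 mol/L.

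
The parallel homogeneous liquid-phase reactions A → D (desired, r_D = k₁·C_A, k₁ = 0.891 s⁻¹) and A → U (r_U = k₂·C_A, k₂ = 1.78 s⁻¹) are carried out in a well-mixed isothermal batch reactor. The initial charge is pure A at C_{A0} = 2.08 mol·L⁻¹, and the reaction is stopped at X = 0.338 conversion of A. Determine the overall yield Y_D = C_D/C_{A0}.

C_A = C_{A0}(1−X) = 1.377 mol·L⁻¹.
Both paths are first order in A, so the instantaneous fraction to D is constant: dC_D/d(−C_A) = k₁/(k₁+k₂) = 0.3336.
C_D = 0.3336·(C_{A0}−C_A) = 0.3336×0.7030 = 0.235 mol·L⁻¹.
Y_D = C_D/C_{A0} = 0.2345/2.08 = 0.113.

0.113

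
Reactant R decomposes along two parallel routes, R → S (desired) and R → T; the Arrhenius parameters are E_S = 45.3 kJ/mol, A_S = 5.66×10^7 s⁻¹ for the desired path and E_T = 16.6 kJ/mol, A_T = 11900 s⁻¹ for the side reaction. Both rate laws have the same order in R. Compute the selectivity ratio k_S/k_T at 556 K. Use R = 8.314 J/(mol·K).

k_S/k_T = (A_S/A_T)·exp[−(E_S−E_T)/(RT)] = (A_S/A_T)·exp[(E_T−E_S)/(RT)].
(E_T−E_S)/(RT) = (16.6−45.3)×10³/(8.314×556) = -28700/4623 = -6.209.
k_S/k_T = (5.66×10^7/11900)·exp(-6.209) = 4756 × 0.002012 = 9.57.

9.57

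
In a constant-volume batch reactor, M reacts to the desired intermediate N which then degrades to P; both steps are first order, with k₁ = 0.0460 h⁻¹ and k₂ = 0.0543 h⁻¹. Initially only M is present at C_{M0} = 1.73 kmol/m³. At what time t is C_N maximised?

20.0 h

Setting dC_N/dt = 0 gives t_opt = ln(k₂/k₁)/(k₂−k₁).
= ln(0.0543/0.0460)/(0.0543−0.0460) = ln(1.180)/0.008300 = 0.1659/0.008300 = 20.0 h.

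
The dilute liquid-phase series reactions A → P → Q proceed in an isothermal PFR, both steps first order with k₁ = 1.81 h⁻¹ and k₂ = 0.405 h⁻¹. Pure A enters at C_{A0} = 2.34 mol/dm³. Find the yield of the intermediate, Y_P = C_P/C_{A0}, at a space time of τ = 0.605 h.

0.577

The intermediate concentration in a first-order A→B→C sequence is C_P = k₁C_{A0}(e^(−k₁τ) − e^(−k₂τ))/(k₂−k₁).
e^(−k₁τ) = e^(−1.81×0.605) = e^(−1.095) = 0.3345; e^(−k₂τ) = e^(−0.2450) = 0.7827.
C_P = 1.81×2.34/(0.405−1.81) × (0.3345−0.7827) = (-3.015)×(-0.4482) = 1.351 mol/dm³.
Y_P = C_P/C_{A0} = 1.351/2.34 = 0.577.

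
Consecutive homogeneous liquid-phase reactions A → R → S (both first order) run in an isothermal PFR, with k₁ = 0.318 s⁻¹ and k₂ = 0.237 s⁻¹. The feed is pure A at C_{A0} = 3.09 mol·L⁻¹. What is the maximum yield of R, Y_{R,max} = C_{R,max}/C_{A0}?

0.423

Evaluating C_R at τ_opt = ln(k₂/k₁)/(k₂−k₁) gives C_{R,max}/C_{A0} = (k₁/k₂)^[k₂/(k₂−k₁)].
= (0.318/0.237)^(0.237/(0.237−0.318)) = (1.342)^(-2.926) = 0.4231.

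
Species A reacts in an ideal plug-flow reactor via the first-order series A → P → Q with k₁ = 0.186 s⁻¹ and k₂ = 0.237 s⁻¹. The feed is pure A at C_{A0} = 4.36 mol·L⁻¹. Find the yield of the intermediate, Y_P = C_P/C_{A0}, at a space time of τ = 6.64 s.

0.305

The intermediate concentration in a first-order A→B→C sequence is C_P = k₁C_{A0}(e^(−k₁τ) − e^(−k₂τ))/(k₂−k₁).
e^(−k₁τ) = e^(−0.186×6.64) = e^(−1.235) = 0.2908; e^(−k₂τ) = e^(−1.574) = 0.2073.
C_P = 0.186×4.36/(0.237−0.186) × (0.2908−0.2073) = 15.90×0.08354 = 1.328 mol·L⁻¹.
Y_P = C_P/C_{A0} = 1.328/4.36 = 0.305.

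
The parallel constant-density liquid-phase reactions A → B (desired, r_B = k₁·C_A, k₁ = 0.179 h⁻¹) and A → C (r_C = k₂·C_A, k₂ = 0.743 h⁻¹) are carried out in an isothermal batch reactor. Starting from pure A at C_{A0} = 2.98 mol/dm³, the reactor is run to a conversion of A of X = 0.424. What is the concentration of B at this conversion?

0.245 mol/dm³

C_A = C_{A0}(1−X) = 1.716 mol/dm³.
Both paths are first order in A, so the instantaneous fraction to B is constant: dC_B/d(−C_A) = k₁/(k₁+k₂) = 0.1941.
C_B = 0.1941·(C_{A0}−C_A) = 0.1941×1.264 = 0.245 mol/dm³.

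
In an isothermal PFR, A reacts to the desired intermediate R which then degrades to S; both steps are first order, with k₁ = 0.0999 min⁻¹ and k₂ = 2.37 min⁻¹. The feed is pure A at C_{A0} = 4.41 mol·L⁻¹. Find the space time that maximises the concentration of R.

1.39 min

The intermediate peaks when r₁ = r₂, i.e. k₁e^(−k₁τ) = k₂e^(−k₂τ), giving τ_opt = ln(k₂/k₁)/(k₂−k₁).
= ln(2.37/0.0999)/(2.37−0.0999) = ln(23.72)/2.270 = 3.166/2.270 = 1.39 min.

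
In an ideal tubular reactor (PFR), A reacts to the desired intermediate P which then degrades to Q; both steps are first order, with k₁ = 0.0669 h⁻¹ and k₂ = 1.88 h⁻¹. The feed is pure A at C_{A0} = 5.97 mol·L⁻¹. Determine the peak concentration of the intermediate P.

For a first-order series the maximum intermediate yield is C_{P,max}/C_{A0} = (k₁/k₂)^[k₂/(k₂−k₁)].
= (0.0669/1.88)^(1.88/(1.88−0.0669)) = (0.03559)^(1.037) = 0.03146.
C_{P,max} = 0.03146×5.97 = 0.188 mol·L⁻¹.

0.188 mol·L⁻¹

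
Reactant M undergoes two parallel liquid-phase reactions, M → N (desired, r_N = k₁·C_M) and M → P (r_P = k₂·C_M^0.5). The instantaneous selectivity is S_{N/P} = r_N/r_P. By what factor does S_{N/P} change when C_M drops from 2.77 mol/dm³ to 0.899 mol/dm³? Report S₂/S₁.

S_{N/P} = (k₁/k₂)·C_M^0.5, so S₂/S₁ = (C_{M,2}/C_{M,1})^0.5.
= (0.899/2.77)^0.5 = (0.3245)^0.5 = 0.570.

0.570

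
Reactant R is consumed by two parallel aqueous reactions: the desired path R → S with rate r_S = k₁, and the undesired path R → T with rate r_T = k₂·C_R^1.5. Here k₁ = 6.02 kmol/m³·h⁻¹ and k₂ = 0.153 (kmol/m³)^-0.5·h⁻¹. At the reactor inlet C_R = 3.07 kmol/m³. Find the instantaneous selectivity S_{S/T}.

7.31

S_{S/T} = r_S/r_T = (k₁)/(k₂·C_R^1.5) = (k₁/k₂)·C_R^-1.5.
= (6.02) / (0.153×3.070^1.5) = 6.020/0.8230 = 7.31.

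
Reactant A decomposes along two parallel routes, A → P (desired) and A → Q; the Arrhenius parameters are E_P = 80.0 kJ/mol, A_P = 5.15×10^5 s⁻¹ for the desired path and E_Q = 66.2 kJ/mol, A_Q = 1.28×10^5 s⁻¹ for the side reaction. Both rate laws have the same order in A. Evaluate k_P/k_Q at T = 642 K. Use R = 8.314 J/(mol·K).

0.303

k_P/k_Q = (A_P/A_Q)·exp[−(E_P−E_Q)/(RT)] = (A_P/A_Q)·exp[(E_Q−E_P)/(RT)].
(E_Q−E_P)/(RT) = (66.2−80.0)×10³/(8.314×642) = -13800/5338 = -2.585.
k_P/k_Q = (5.15×10^5/1.28×10^5)·exp(-2.585) = 4.023 × 0.07536 = 0.303.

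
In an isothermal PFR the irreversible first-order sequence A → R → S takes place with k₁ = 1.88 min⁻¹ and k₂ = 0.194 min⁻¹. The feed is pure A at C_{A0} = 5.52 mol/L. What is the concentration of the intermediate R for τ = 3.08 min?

3.37 mol/L

The intermediate concentration in a first-order A→B→C sequence is C_R = k₁C_{A0}(e^(−k₁τ) − e^(−k₂τ))/(k₂−k₁).
e^(−k₁τ) = e^(−1.88×3.08) = e^(−5.790) = 0.003057; e^(−k₂τ) = e^(−0.5975) = 0.5502.
C_R = 1.88×5.52/(0.194−1.88) × (0.003057−0.5502) = (-6.155)×(-0.5471) = 3.368 mol/L.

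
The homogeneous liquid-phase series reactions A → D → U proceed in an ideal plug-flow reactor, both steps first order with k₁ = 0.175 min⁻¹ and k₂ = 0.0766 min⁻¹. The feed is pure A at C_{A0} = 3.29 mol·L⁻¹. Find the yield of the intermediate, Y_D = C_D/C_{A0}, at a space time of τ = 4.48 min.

The intermediate concentration in a first-order A→B→C sequence is C_D = k₁C_{A0}(e^(−k₁τ) − e^(−k₂τ))/(k₂−k₁).
e^(−k₁τ) = e^(−0.175×4.48) = e^(−0.7840) = 0.4566; e^(−k₂τ) = e^(−0.3432) = 0.7095.
C_D = 0.175×3.29/(0.0766−0.175) × (0.4566−0.7095) = (-5.851)×(-0.2529) = 1.480 mol·L⁻¹.
Y_D = C_D/C_{A0} = 1.480/3.29 = 0.450.

0.450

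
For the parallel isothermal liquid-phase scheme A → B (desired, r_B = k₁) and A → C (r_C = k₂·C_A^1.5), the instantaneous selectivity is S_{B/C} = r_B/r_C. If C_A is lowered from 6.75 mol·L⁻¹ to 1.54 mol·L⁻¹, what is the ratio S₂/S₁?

9.18

S_{B/C} = (k₁/k₂)·C_A^-1.5, so S₂/S₁ = (C_{A,2}/C_{A,1})^-1.5.
= (1.54/6.75)^(-1.5) = (0.2281)^(-1.5) = 9.18.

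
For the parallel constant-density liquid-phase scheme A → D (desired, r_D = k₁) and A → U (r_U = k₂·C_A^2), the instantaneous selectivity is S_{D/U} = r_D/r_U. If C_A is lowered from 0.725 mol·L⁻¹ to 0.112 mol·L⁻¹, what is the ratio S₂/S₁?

41.9

S_{D/U} = (k₁/k₂)·C_A^-2, so S₂/S₁ = (C_{A,2}/C_{A,1})^-2.
= (0.112/0.725)^(-2) = (0.1545)^(-2) = 41.9.
Selectivity toward D rises as C_A falls — low-concentration operation is favoured.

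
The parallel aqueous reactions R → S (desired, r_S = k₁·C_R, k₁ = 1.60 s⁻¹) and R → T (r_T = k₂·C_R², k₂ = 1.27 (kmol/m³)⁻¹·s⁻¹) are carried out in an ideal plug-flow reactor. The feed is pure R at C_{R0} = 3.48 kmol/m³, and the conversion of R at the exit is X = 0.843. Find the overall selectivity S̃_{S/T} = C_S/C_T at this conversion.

0.707

C_R = C_{R0}(1−X) = 0.5464 kmol/m³.
Along a PFR/batch, dC_S/dC_R = −r_S/(r_S+r_T) = −k₁/(k₁+k₂·C_R).
Integrating from C_{R0} to C_R: C_S = (1.60/1.27)·ln[(1.60+1.27·3.48)/(1.60+1.27·0.546)] = 1.260·ln(6.020/2.294) = 1.215 kmol/m³.
C_T = (C_{R0}−C_R)−C_S = 1.718 kmol/m³; S̃_{S/T} = 1.215/1.718 = 0.707.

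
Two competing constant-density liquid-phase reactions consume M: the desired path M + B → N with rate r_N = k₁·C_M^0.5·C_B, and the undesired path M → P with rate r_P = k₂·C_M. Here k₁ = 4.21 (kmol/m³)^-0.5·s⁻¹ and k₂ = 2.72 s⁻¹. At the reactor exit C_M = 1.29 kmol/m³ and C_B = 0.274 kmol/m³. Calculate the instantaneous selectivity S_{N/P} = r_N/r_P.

0.373

S_{N/P} = r_N/r_P = (k₁·C_M^0.5·C_B)/(k₂·C_M) = (k₁/k₂)·C_M^-0.5·C_B.
= (4.21×1.290^0.5×0.2740) / (2.72×1.290) = 1.310/3.509 = 0.373.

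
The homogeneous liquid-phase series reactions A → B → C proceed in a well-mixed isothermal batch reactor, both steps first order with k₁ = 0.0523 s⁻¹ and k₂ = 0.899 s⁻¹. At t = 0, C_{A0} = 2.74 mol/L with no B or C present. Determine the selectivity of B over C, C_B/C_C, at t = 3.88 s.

0.359

For first-order series with pure A initially, C_B(t) = k₁C_{A0}/(k₂−k₁)·(e^(−k₁t) − e^(−k₂t)).
e^(−k₁t) = e^(−0.0523×3.88) = e^(−0.2029) = 0.8163; e^(−k₂t) = e^(−3.488) = 0.03056.
C_B = 0.0523×2.74/(0.899−0.0523) × (0.8163−0.03056) = 0.1692×0.7858 = 0.1330 mol/L.
C_A = C_{A0}e^(−k₁t) = 2.237 mol/L, so C_C = C_{A0}−C_A−C_B = 0.3702 mol/L; C_B/C_C = 0.359.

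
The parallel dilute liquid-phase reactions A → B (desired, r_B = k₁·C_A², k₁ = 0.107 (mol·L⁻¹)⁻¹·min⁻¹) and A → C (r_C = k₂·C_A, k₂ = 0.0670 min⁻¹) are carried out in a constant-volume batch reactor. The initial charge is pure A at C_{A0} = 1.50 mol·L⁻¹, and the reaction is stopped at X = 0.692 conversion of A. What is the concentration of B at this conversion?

C_A = C_{A0}(1−X) = 0.4620 mol·L⁻¹.
Along a PFR/batch, dC_C/dC_A = −r_C/(r_B+r_C) = −k₂/(k₂+k₁·C_A).
Integrating from C_{A0} to C_A: C_C = (0.0670/0.107)·ln[(0.0670+0.107·1.50)/(0.0670+0.107·0.462)] = 0.6262·ln(0.2275/0.1164) = 0.4194 mol·L⁻¹.
Then C_B = (C_{A0}−C_A) − C_C = 1.038 − 0.4194 = 0.6186 mol·L⁻¹.

0.619 mol·L⁻¹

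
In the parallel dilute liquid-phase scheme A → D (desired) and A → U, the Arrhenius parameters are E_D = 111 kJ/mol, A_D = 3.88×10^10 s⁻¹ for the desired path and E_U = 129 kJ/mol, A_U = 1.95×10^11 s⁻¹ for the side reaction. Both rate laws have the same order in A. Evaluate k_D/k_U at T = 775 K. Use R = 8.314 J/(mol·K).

3.25

With equal orders, S_{D/U} = k_D/k_U = (A_D/A_U)·exp[(E_U−E_D)/(RT)].
(E_U−E_D)/(RT) = (129−111)×10³/(8.314×775) = 18000/6443 = 2.794.
k_D/k_U = (3.88×10^10/1.95×10^11)·exp(2.794) = 0.1990 × 16.34 = 3.25.
Since E_D < E_U, lowering the temperature improves selectivity toward D.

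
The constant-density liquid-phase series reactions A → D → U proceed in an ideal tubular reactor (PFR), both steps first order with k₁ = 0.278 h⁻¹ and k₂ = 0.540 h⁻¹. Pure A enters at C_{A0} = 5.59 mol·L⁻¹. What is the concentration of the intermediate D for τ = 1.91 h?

Solving the coupled first-order balances gives C_D(τ) = [k₁/(k₂−k₁)]·C_{A0}·(e^(−k₁τ) − e^(−k₂τ)).
e^(−k₁τ) = e^(−0.278×1.91) = e^(−0.5310) = 0.5880; e^(−k₂τ) = e^(−1.031) = 0.3565.
C_D = 0.278×5.59/(0.540−0.278) × (0.5880−0.3565) = 5.931×0.2315 = 1.373 mol·L⁻¹.

1.37 mol·L⁻¹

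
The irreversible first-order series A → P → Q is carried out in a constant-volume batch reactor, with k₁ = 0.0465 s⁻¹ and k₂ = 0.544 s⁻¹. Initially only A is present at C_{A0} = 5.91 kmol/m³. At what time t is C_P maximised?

Setting dC_P/dt = 0 gives t_opt = ln(k₂/k₁)/(k₂−k₁).
= ln(0.544/0.0465)/(0.544−0.0465) = ln(11.70)/0.4975 = 2.459/0.4975 = 4.94 s.

4.94 s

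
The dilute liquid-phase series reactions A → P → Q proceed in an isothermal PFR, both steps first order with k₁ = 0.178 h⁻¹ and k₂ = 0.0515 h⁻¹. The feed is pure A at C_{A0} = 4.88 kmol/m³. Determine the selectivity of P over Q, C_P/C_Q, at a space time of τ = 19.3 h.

The intermediate concentration in a first-order A→B→C sequence is C_P = k₁C_{A0}(e^(−k₁τ) − e^(−k₂τ))/(k₂−k₁).
e^(−k₁τ) = e^(−0.178×19.3) = e^(−3.435) = 0.03221; e^(−k₂τ) = e^(−0.9940) = 0.3701.
C_P = 0.178×4.88/(0.0515−0.178) × (0.03221−0.3701) = (-6.867)×(-0.3379) = 2.320 kmol/m³.
C_A = C_{A0}e^(−k₁τ) = 0.1572 kmol/m³, so C_Q = C_{A0}−C_A−C_P = 2.403 kmol/m³; C_P/C_Q = 0.966.

0.966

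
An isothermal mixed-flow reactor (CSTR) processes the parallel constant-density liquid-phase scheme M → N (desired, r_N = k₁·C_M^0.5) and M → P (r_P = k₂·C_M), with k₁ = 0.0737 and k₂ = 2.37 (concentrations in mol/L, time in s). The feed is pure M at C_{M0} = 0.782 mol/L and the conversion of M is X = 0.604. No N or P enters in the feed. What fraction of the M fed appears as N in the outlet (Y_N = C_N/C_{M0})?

0.0320

Exit C_M = C_{M0}(1−X) = 0.782×0.396 = 0.3097 mol/L.
Rates in a CSTR are evaluated at the outlet concentration: r_N = 0.0737×0.3097^0.5 = 0.04101, r_P = 2.37×0.3097 = 0.7339.
Fraction of consumed M going to N: r_N/(r_N+r_P) = 0.05292.
C_N = 0.05292·C_{M0}·X = 0.05292×0.782×0.604 = 0.0250 mol/L; Y_N = C_N/C_{M0} = 0.0320.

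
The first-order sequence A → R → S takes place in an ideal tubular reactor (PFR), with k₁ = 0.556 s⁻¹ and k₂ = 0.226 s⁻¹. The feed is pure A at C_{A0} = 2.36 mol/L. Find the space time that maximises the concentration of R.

2.73 s

For first-order series the maximum of C_R occurs at τ_opt = ln(k₂/k₁)/(k₂−k₁).
= ln(0.226/0.556)/(0.226−0.556) = ln(0.4065)/-0.3300 = -0.9002/-0.3300 = 2.73 s.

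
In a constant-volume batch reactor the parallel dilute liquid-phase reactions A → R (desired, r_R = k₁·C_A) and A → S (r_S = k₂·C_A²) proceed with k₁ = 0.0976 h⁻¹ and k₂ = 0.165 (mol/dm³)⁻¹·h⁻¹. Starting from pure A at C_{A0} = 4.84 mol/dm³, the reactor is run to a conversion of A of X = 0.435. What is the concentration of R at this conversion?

C_A = C_{A0}(1−X) = 2.735 mol/dm³.
Along a PFR/batch, dC_R/dC_A = −r_R/(r_R+r_S) = −k₁/(k₁+k₂·C_A).
Integrating from C_{A0} to C_A: C_R = (0.0976/0.165)·ln[(0.0976+0.165·4.84)/(0.0976+0.165·2.73)] = 0.5915·ln(0.8962/0.5488) = 0.2901 mol/dm³.

0.290 mol/dm³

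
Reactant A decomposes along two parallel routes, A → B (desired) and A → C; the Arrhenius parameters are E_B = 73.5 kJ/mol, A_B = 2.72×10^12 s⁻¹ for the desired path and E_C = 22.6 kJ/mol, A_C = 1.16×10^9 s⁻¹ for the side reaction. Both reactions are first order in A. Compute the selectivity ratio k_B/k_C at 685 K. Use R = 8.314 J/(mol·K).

With equal orders, S_{B/C} = k_B/k_C = (A_B/A_C)·exp[(E_C−E_B)/(RT)].
(E_C−E_B)/(RT) = (22.6−73.5)×10³/(8.314×685) = -50900/5695 = -8.938.
k_B/k_C = (2.72×10^12/1.16×10^9)·exp(-8.938) = 2345 × 1.314×10^-4 = 0.308.
Since E_B > E_C, raising the temperature improves selectivity toward B.

0.308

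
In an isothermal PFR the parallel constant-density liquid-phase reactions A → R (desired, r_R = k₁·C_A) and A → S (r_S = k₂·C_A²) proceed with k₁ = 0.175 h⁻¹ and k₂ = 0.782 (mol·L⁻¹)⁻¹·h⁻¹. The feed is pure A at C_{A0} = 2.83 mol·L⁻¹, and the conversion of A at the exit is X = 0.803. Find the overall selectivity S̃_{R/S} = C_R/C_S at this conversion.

C_A = C_{A0}(1−X) = 0.5575 mol·L⁻¹.
Along a PFR/batch, dC_R/dC_A = −r_R/(r_R+r_S) = −k₁/(k₁+k₂·C_A).
Integrating from C_{A0} to C_A: C_R = (0.175/0.782)·ln[(0.175+0.782·2.83)/(0.175+0.782·0.558)] = 0.2238·ln(2.388/0.6110) = 0.3051 mol·L⁻¹.
C_S = (C_{A0}−C_A)−C_R = 1.967 mol·L⁻¹; S̃_{R/S} = 0.3051/1.967 = 0.155.

0.155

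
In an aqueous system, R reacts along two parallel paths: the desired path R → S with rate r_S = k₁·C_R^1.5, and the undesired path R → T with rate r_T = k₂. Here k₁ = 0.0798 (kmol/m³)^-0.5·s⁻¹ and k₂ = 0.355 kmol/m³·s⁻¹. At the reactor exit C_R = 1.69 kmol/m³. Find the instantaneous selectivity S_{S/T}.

0.494

S_{S/T} = r_S/r_T = (k₁·C_R^1.5)/(k₂) = (k₁/k₂)·C_R^1.5.
= (0.0798×1.690^1.5) / (0.355) = 0.1753/0.3550 = 0.494.
Since the desired path is higher order in R, keeping C_R high (PFR or concentrated feed) favours S.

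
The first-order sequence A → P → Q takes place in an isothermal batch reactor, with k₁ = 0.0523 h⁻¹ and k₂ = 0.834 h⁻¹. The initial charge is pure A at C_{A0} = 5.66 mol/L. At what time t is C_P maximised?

3.54 h

The intermediate peaks when r₁ = r₂, i.e. k₁e^(−k₁t) = k₂e^(−k₂t), giving t_opt = ln(k₂/k₁)/(k₂−k₁).
= ln(0.834/0.0523)/(0.834−0.0523) = ln(15.95)/0.7817 = 2.769/0.7817 = 3.54 h.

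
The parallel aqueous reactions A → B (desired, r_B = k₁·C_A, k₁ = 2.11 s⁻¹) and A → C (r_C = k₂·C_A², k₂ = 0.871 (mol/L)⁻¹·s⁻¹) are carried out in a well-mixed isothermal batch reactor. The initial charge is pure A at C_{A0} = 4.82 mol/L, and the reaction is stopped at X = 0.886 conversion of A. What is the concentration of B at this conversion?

2.16 mol/L

C_A = C_{A0}(1−X) = 0.5495 mol/L.
Along a PFR/batch, dC_B/dC_A = −r_B/(r_B+r_C) = −k₁/(k₁+k₂·C_A).
Integrating from C_{A0} to C_A: C_B = (2.11/0.871)·ln[(2.11+0.871·4.82)/(2.11+0.871·0.549)] = 2.423·ln(6.308/2.589) = 2.158 mol/L.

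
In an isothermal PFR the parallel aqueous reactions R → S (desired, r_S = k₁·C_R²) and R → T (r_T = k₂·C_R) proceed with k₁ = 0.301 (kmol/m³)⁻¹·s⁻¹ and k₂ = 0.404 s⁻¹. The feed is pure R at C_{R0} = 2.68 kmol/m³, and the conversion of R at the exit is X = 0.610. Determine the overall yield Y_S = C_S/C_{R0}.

C_R = C_{R0}(1−X) = 1.045 kmol/m³.
Along a PFR/batch, dC_T/dC_R = −r_T/(r_S+r_T) = −k₂/(k₂+k₁·C_R).
Integrating from C_{R0} to C_R: C_T = (0.404/0.301)·ln[(0.404+0.301·2.68)/(0.404+0.301·1.05)] = 1.342·ln(1.211/0.7186) = 0.7001 kmol/m³.
Then C_S = (C_{R0}−C_R) − C_T = 1.635 − 0.7001 = 0.9347 kmol/m³.
Y_S = C_S/C_{R0} = 0.9347/2.68 = 0.349.

0.349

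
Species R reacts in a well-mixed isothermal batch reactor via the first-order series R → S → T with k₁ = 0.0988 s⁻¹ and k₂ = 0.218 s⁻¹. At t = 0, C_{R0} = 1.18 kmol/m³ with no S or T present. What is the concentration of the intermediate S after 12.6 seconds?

0.219 kmol/m³

The intermediate concentration in a first-order A→B→C sequence is C_S = k₁C_{R0}(e^(−k₁t) − e^(−k₂t))/(k₂−k₁).
e^(−k₁t) = e^(−0.0988×12.6) = e^(−1.245) = 0.2880; e^(−k₂t) = e^(−2.747) = 0.06413.
C_S = 0.0988×1.18/(0.218−0.0988) × (0.2880−0.06413) = 0.9781×0.2238 = 0.2189 kmol/m³.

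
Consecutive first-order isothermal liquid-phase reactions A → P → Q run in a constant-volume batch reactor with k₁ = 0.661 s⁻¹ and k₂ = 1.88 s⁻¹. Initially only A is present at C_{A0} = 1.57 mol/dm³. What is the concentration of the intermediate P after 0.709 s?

Solving the coupled first-order balances gives C_P(t) = [k₁/(k₂−k₁)]·C_{A0}·(e^(−k₁t) − e^(−k₂t)).
e^(−k₁t) = e^(−0.661×0.709) = e^(−0.4686) = 0.6258; e^(−k₂t) = e^(−1.333) = 0.2637.
C_P = 0.661×1.57/(1.88−0.661) × (0.6258−0.2637) = 0.8513×0.3621 = 0.3083 mol/dm³.

0.308 mol/dm³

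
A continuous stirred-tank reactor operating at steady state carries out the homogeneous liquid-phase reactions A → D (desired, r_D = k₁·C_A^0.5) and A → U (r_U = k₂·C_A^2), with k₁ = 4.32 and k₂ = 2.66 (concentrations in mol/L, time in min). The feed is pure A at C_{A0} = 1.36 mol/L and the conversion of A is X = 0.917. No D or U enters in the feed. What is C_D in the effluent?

1.22 mol/L

Exit C_A = C_{A0}(1−X) = 1.36×0.0830 = 0.1129 mol/L.
A CSTR operates uniformly at the exit composition, giving r_D = 1.451 and r_U = 0.03389 (each k·C_A^n at C_A = 0.1129).
Fraction of consumed A going to D: r_D/(r_D+r_U) = 0.9772.
C_D = 0.9772·C_{A0}·X = 0.9772×1.36×0.917 = 1.22 mol/L.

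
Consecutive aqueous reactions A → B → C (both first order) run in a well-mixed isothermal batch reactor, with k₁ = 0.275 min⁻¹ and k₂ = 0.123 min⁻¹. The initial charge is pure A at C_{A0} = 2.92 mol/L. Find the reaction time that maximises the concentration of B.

5.29 min

Setting dC_B/dt = 0 gives t_opt = ln(k₂/k₁)/(k₂−k₁).
= ln(0.123/0.275)/(0.123−0.275) = ln(0.4473)/-0.1520 = -0.8046/-0.1520 = 5.29 min.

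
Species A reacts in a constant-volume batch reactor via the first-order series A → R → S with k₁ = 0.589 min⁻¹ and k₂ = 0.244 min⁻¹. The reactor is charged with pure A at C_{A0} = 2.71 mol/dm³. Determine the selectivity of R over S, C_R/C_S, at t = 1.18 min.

5.88

For first-order series with pure A initially, C_R(t) = k₁C_{A0}/(k₂−k₁)·(e^(−k₁t) − e^(−k₂t)).
e^(−k₁t) = e^(−0.589×1.18) = e^(−0.6950) = 0.4991; e^(−k₂t) = e^(−0.2879) = 0.7498.
C_R = 0.589×2.71/(0.244−0.589) × (0.4991−0.7498) = (-4.627)×(-0.2508) = 1.160 mol/dm³.
C_A = C_{A0}e^(−k₁t) = 1.352 mol/dm³, so C_S = C_{A0}−C_A−C_R = 0.1974 mol/dm³; C_R/C_S = 5.88.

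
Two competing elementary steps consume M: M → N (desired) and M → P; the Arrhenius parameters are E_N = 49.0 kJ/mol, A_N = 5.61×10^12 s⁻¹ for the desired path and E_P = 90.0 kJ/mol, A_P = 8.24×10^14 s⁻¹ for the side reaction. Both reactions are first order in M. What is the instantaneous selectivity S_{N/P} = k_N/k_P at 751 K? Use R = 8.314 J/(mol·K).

Since both paths have the same order in M, the concentration cancels and S_{N/P} = k_N/k_P = (A_N/A_P)·exp[(E_P−E_N)/(RT)].
(E_P−E_N)/(RT) = (90.0−49.0)×10³/(8.314×751) = 41000/6244 = 6.566.
k_N/k_P = (5.61×10^12/8.24×10^14)·exp(6.566) = 0.006808 × 710.9 = 4.84.

4.84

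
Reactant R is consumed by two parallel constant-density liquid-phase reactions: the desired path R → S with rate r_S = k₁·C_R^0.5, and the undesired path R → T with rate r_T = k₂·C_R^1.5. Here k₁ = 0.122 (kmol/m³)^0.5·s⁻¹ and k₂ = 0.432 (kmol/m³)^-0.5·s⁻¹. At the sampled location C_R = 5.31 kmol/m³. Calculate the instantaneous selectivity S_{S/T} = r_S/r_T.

0.0532

S_{S/T} = r_S/r_T = (k₁·C_R^0.5)/(k₂·C_R^1.5) = (k₁/k₂)·C_R⁻¹.
= (0.122×5.310^0.5) / (0.432×5.310^1.5) = 0.2811/5.286 = 0.0532.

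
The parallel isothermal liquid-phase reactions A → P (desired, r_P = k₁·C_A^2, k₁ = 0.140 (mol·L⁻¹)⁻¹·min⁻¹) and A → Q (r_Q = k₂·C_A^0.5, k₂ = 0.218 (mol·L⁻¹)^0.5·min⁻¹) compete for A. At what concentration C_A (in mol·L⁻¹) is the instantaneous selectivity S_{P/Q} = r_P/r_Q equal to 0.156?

S_{P/Q} = (k₁/k₂)·C_A^1.5 ⇒ C_A = (S·k₂/k₁)^(1/1.5).
= (0.156×0.218/0.140)^(0.6667) = (0.2429)^(0.6667) = 0.389 mol·L⁻¹.

0.389 mol·L⁻¹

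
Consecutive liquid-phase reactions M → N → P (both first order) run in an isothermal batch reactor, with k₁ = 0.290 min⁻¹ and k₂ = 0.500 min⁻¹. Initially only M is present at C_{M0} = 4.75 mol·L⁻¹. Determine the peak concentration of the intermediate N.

1.30 mol·L⁻¹

Evaluating C_N at t_opt = ln(k₂/k₁)/(k₂−k₁) gives C_{N,max}/C_{M0} = (k₁/k₂)^[k₂/(k₂−k₁)].
= (0.290/0.500)^(0.500/(0.500−0.290)) = (0.5800)^(2.381) = 0.2734.
C_{N,max} = 0.2734×4.75 = 1.30 mol·L⁻¹.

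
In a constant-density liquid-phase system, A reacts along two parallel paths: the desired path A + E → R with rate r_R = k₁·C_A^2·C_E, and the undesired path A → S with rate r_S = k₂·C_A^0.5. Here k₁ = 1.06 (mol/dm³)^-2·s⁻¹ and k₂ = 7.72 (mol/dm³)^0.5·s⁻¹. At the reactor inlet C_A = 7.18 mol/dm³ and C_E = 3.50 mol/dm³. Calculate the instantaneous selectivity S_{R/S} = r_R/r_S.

S_{R/S} = r_R/r_S = (k₁·C_A^2·C_E)/(k₂·C_A^0.5) = (k₁/k₂)·C_A^1.5·C_E.
= (1.06×7.180^2×3.500) / (7.72×7.180^0.5) = 191.3/20.69 = 9.25.

9.25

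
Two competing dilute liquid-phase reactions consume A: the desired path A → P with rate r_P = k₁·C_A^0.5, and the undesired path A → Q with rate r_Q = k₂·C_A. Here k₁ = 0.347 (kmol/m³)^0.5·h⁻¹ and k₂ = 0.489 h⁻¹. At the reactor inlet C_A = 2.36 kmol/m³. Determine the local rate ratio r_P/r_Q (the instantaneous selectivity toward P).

S_{P/Q} = r_P/r_Q = (k₁·C_A^0.5)/(k₂·C_A) = (k₁/k₂)·C_A^-0.5.
= (0.347×2.360^0.5) / (0.489×2.360) = 0.5331/1.154 = 0.462.

0.462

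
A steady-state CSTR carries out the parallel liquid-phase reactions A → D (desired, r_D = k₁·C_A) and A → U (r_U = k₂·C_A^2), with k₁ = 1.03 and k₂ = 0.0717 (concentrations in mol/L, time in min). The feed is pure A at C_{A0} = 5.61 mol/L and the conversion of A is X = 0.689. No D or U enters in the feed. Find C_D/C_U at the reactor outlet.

Exit C_A = C_{A0}(1−X) = 5.61×0.311 = 1.745 mol/L.
Rates in a CSTR are evaluated at the outlet concentration: r_D = 1.03×1.745 = 1.797, r_U = 0.0717×1.745^2 = 0.2183.
Overall selectivity = C_D/C_U = r_Dτ/(r_Uτ) = r_D/r_U = 8.23.

8.23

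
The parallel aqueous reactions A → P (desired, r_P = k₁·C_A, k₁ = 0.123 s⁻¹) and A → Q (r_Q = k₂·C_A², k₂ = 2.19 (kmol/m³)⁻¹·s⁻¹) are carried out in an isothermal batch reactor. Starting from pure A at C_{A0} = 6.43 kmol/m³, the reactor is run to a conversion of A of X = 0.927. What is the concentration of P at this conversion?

0.141 kmol/m³

C_A = C_{A0}(1−X) = 0.4694 kmol/m³.
Along a PFR/batch, dC_P/dC_A = −r_P/(r_P+r_Q) = −k₁/(k₁+k₂·C_A).
Integrating from C_{A0} to C_A: C_P = (0.123/2.19)·ln[(0.123+2.19·6.43)/(0.123+2.19·0.469)] = 0.05616·ln(14.20/1.151) = 0.1411 kmol/m³.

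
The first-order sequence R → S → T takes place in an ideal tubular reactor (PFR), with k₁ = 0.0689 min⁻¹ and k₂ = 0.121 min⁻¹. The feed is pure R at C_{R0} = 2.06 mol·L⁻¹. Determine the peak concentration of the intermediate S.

0.557 mol·L⁻¹

At the optimum, C_{S,max}/C_{R0} = (k₁/k₂)^[k₂/(k₂−k₁)].
= (0.0689/0.121)^(0.121/(0.121−0.0689)) = (0.5694)^(2.322) = 0.2704.
C_{S,max} = 0.2704×2.06 = 0.557 mol·L⁻¹.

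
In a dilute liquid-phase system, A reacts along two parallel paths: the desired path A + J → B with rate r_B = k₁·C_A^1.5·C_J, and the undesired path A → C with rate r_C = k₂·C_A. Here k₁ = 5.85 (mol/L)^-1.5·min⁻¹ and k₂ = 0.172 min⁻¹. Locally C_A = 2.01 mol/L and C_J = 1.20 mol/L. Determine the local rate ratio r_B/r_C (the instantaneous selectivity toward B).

S_{B/C} = r_B/r_C = (k₁·C_A^1.5·C_J)/(k₂·C_A) = (k₁/k₂)·C_A^0.5·C_J.
= (5.85×2.010^1.5×1.200) / (0.172×2.010) = 20.00/0.3457 = 57.9.
Since the desired path is higher order in A, keeping C_A high (PFR or concentrated feed) favours B.

57.9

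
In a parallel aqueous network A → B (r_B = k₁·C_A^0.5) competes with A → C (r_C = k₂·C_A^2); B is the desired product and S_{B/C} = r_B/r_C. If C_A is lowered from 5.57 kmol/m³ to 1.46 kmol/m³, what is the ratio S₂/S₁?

7.45

S_{B/C} = (k₁/k₂)·C_A^-1.5, so S₂/S₁ = (C_{A,2}/C_{A,1})^-1.5.
= (1.46/5.57)^(-1.5) = (0.2621)^(-1.5) = 7.45.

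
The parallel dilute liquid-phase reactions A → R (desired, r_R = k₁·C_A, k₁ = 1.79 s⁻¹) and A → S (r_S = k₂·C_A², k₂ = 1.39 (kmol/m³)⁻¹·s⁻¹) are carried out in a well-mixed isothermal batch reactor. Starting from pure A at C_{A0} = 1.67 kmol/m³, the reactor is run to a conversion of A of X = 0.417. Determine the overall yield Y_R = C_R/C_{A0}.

0.207

C_A = C_{A0}(1−X) = 0.9736 kmol/m³.
Along a PFR/batch, dC_R/dC_A = −r_R/(r_R+r_S) = −k₁/(k₁+k₂·C_A).
Integrating from C_{A0} to C_A: C_R = (1.79/1.39)·ln[(1.79+1.39·1.67)/(1.79+1.39·0.974)] = 1.288·ln(4.111/3.143) = 0.3457 kmol/m³.
Y_R = C_R/C_{A0} = 0.3457/1.67 = 0.207.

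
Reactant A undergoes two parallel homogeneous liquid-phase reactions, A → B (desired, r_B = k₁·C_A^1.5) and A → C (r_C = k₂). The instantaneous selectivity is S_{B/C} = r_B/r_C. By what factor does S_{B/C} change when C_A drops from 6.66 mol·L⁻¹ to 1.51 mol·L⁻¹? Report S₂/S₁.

S_{B/C} = (k₁/k₂)·C_A^1.5, so S₂/S₁ = (C_{A,2}/C_{A,1})^1.5.
= (1.51/6.66)^1.5 = (0.2267)^1.5 = 0.108.

0.108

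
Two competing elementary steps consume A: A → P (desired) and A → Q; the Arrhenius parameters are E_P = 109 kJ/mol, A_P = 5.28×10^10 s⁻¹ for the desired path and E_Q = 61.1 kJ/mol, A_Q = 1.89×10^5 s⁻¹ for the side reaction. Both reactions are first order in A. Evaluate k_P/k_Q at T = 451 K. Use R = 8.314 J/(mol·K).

0.791

Since both paths have the same order in A, the concentration cancels and S_{P/Q} = k_P/k_Q = (A_P/A_Q)·exp[(E_Q−E_P)/(RT)].
(E_Q−E_P)/(RT) = (61.1−109)×10³/(8.314×451) = -47900/3750 = -12.77.
k_P/k_Q = (5.28×10^10/1.89×10^5)·exp(-12.77) = 2.794×10^5 × 2.832×10^-6 = 0.791.
Since E_P > E_Q, raising the temperature improves selectivity toward P.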